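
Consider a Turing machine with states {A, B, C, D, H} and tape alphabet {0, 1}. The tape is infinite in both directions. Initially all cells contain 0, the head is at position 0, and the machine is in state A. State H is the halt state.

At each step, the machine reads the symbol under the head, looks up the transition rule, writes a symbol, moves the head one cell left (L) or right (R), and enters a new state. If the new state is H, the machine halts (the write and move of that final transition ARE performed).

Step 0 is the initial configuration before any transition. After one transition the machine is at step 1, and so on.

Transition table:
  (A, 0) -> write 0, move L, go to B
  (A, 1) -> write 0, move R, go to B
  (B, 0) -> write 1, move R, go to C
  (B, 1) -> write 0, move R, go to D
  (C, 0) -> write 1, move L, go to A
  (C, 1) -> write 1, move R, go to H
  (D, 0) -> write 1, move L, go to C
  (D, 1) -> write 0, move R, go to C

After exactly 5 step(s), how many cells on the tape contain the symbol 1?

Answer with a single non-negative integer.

Answer: 0

Derivation:
Step 1: in state A at pos 0, read 0 -> (A,0)->write 0,move L,goto B. Now: state=B, head=-1, tape[-2..1]=0000 (head:  ^)
Step 2: in state B at pos -1, read 0 -> (B,0)->write 1,move R,goto C. Now: state=C, head=0, tape[-2..1]=0100 (head:   ^)
Step 3: in state C at pos 0, read 0 -> (C,0)->write 1,move L,goto A. Now: state=A, head=-1, tape[-2..1]=0110 (head:  ^)
Step 4: in state A at pos -1, read 1 -> (A,1)->write 0,move R,goto B. Now: state=B, head=0, tape[-2..1]=0010 (head:   ^)
Step 5: in state B at pos 0, read 1 -> (B,1)->write 0,move R,goto D. Now: state=D, head=1, tape[-2..2]=00000 (head:    ^)
No cell contains 1 after step 5 -> 0 cell(s)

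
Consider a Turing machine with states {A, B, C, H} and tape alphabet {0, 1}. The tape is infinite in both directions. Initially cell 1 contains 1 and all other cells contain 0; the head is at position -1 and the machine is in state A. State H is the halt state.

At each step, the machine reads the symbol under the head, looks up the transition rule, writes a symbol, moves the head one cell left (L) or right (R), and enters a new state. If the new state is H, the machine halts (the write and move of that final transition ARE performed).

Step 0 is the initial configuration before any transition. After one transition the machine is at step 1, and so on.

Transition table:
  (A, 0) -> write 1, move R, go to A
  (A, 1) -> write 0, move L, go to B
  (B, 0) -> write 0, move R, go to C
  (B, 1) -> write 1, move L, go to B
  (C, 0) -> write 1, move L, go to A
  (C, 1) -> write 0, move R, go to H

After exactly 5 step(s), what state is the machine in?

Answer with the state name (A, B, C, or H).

Answer: B

Derivation:
Step 1: in state A at pos -1, read 0 -> (A,0)->write 1,move R,goto A. Now: state=A, head=0, tape[-2..2]=01010 (head:   ^)
Step 2: in state A at pos 0, read 0 -> (A,0)->write 1,move R,goto A. Now: state=A, head=1, tape[-2..2]=01110 (head:    ^)
Step 3: in state A at pos 1, read 1 -> (A,1)->write 0,move L,goto B. Now: state=B, head=0, tape[-2..2]=01100 (head:   ^)
Step 4: in state B at pos 0, read 1 -> (B,1)->write 1,move L,goto B. Now: state=B, head=-1, tape[-2..2]=01100 (head:  ^)
Step 5: in state B at pos -1, read 1 -> (B,1)->write 1,move L,goto B. Now: state=B, head=-2, tape[-3..2]=001100 (head:  ^)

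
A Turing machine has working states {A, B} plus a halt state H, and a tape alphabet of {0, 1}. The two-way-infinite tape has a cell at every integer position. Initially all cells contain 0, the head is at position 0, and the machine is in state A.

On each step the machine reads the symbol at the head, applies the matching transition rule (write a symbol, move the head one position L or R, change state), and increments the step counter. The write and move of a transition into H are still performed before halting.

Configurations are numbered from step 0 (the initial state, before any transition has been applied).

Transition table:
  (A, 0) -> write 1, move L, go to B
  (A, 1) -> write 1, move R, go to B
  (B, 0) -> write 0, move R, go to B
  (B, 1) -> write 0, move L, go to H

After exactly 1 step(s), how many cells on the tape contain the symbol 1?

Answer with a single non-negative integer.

Step 1: in state A at pos 0, read 0 -> (A,0)->write 1,move L,goto B. Now: state=B, head=-1, tape[-2..1]=0010 (head:  ^)
Cells containing 1 after step 1: {0} -> 1 cell(s)

Answer: 1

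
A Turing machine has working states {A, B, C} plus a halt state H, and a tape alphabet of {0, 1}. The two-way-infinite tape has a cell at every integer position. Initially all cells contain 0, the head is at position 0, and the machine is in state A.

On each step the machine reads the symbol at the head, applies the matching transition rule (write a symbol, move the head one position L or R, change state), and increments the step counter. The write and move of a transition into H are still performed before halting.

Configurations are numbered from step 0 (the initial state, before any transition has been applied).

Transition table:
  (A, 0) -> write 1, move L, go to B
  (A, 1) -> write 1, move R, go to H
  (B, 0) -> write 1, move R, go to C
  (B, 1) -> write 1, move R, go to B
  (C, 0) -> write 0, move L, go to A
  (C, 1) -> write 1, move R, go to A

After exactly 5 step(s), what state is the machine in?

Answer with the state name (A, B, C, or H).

Answer: B

Derivation:
Step 1: in state A at pos 0, read 0 -> (A,0)->write 1,move L,goto B. Now: state=B, head=-1, tape[-2..1]=0010 (head:  ^)
Step 2: in state B at pos -1, read 0 -> (B,0)->write 1,move R,goto C. Now: state=C, head=0, tape[-2..1]=0110 (head:   ^)
Step 3: in state C at pos 0, read 1 -> (C,1)->write 1,move R,goto A. Now: state=A, head=1, tape[-2..2]=01100 (head:    ^)
Step 4: in state A at pos 1, read 0 -> (A,0)->write 1,move L,goto B. Now: state=B, head=0, tape[-2..2]=01110 (head:   ^)
Step 5: in state B at pos 0, read 1 -> (B,1)->write 1,move R,goto B. Now: state=B, head=1, tape[-2..2]=01110 (head:    ^)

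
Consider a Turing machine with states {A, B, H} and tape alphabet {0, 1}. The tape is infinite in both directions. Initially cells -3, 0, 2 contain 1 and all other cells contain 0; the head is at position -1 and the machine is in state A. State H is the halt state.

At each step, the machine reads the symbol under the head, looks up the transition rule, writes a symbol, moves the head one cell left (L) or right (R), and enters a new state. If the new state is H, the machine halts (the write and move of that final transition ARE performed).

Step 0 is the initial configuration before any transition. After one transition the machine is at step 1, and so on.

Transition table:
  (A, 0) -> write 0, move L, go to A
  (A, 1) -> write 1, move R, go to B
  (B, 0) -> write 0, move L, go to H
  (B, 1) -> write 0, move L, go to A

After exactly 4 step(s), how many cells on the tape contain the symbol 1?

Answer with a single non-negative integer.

Step 1: in state A at pos -1, read 0 -> (A,0)->write 0,move L,goto A. Now: state=A, head=-2, tape[-4..3]=01001010 (head:   ^)
Step 2: in state A at pos -2, read 0 -> (A,0)->write 0,move L,goto A. Now: state=A, head=-3, tape[-4..3]=01001010 (head:  ^)
Step 3: in state A at pos -3, read 1 -> (A,1)->write 1,move R,goto B. Now: state=B, head=-2, tape[-4..3]=01001010 (head:   ^)
Step 4: in state B at pos -2, read 0 -> (B,0)->write 0,move L,goto H. Now: state=H, head=-3, tape[-4..3]=01001010 (head:  ^)
Cells containing 1 after step 4: {-3, 0, 2} -> 3 cell(s)

Answer: 3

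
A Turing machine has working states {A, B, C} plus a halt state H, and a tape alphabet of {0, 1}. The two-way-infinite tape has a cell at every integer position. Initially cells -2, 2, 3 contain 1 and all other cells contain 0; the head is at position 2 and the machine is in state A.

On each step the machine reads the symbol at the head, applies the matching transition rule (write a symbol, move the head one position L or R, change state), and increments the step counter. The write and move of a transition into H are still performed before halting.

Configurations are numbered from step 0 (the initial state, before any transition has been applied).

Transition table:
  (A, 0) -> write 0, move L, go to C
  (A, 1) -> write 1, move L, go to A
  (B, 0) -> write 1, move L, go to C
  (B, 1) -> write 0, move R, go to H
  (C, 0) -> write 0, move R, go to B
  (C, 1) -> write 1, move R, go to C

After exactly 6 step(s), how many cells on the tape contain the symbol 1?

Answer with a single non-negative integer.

Answer: 3

Derivation:
Step 1: in state A at pos 2, read 1 -> (A,1)->write 1,move L,goto A. Now: state=A, head=1, tape[-3..4]=01000110 (head:     ^)
Step 2: in state A at pos 1, read 0 -> (A,0)->write 0,move L,goto C. Now: state=C, head=0, tape[-3..4]=01000110 (head:    ^)
Step 3: in state C at pos 0, read 0 -> (C,0)->write 0,move R,goto B. Now: state=B, head=1, tape[-3..4]=01000110 (head:     ^)
Step 4: in state B at pos 1, read 0 -> (B,0)->write 1,move L,goto C. Now: state=C, head=0, tape[-3..4]=01001110 (head:    ^)
Step 5: in state C at pos 0, read 0 -> (C,0)->write 0,move R,goto B. Now: state=B, head=1, tape[-3..4]=01001110 (head:     ^)
Step 6: in state B at pos 1, read 1 -> (B,1)->write 0,move R,goto H. Now: state=H, head=2, tape[-3..4]=01000110 (head:      ^)
Cells containing 1 after step 6: {-2, 2, 3} -> 3 cell(s)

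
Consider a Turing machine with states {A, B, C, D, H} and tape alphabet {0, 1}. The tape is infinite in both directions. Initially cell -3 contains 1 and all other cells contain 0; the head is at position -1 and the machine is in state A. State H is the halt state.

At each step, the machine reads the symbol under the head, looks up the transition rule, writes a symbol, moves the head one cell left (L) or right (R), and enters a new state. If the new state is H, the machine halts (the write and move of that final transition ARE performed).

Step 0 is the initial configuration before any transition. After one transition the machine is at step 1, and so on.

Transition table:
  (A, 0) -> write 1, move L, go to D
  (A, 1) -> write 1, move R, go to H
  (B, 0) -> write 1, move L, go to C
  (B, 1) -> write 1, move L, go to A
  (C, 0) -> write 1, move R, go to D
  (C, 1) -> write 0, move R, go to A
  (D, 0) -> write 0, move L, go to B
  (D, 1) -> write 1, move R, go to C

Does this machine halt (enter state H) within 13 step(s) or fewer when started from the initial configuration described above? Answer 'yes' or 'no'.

Answer: no

Derivation:
Step 1: in state A at pos -1, read 0 -> (A,0)->write 1,move L,goto D. Now: state=D, head=-2, tape[-4..0]=01010 (head:   ^)
Step 2: in state D at pos -2, read 0 -> (D,0)->write 0,move L,goto B. Now: state=B, head=-3, tape[-4..0]=01010 (head:  ^)
Step 3: in state B at pos -3, read 1 -> (B,1)->write 1,move L,goto A. Now: state=A, head=-4, tape[-5..0]=001010 (head:  ^)
Step 4: in state A at pos -4, read 0 -> (A,0)->write 1,move L,goto D. Now: state=D, head=-5, tape[-6..0]=0011010 (head:  ^)
Step 5: in state D at pos -5, read 0 -> (D,0)->write 0,move L,goto B. Now: state=B, head=-6, tape[-7..0]=00011010 (head:  ^)
Step 6: in state B at pos -6, read 0 -> (B,0)->write 1,move L,goto C. Now: state=C, head=-7, tape[-8..0]=001011010 (head:  ^)
Step 7: in state C at pos -7, read 0 -> (C,0)->write 1,move R,goto D. Now: state=D, head=-6, tape[-8..0]=011011010 (head:   ^)
Step 8: in state D at pos -6, read 1 -> (D,1)->write 1,move R,goto C. Now: state=C, head=-5, tape[-8..0]=011011010 (head:    ^)
Step 9: in state C at pos -5, read 0 -> (C,0)->write 1,move R,goto D. Now: state=D, head=-4, tape[-8..0]=011111010 (head:     ^)
Step 10: in state D at pos -4, read 1 -> (D,1)->write 1,move R,goto C. Now: state=C, head=-3, tape[-8..0]=011111010 (head:      ^)
Step 11: in state C at pos -3, read 1 -> (C,1)->write 0,move R,goto A. Now: state=A, head=-2, tape[-8..0]=011110010 (head:       ^)
Step 12: in state A at pos -2, read 0 -> (A,0)->write 1,move L,goto D. Now: state=D, head=-3, tape[-8..0]=011110110 (head:      ^)
Step 13: in state D at pos -3, read 0 -> (D,0)->write 0,move L,goto B. Now: state=B, head=-4, tape[-8..0]=011110110 (head:     ^)
After 13 step(s): state = B (not H) -> not halted within 13 -> no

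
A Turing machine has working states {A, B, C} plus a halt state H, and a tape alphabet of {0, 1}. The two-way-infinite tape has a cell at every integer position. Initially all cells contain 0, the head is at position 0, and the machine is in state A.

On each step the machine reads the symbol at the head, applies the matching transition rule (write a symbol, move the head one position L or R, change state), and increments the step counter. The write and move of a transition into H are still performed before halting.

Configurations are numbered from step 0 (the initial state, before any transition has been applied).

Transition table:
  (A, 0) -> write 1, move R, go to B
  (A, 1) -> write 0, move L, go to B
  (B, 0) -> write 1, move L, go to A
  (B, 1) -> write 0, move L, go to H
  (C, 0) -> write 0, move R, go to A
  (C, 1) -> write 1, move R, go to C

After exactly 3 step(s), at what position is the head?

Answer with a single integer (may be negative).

Step 1: in state A at pos 0, read 0 -> (A,0)->write 1,move R,goto B. Now: state=B, head=1, tape[-1..2]=0100 (head:   ^)
Step 2: in state B at pos 1, read 0 -> (B,0)->write 1,move L,goto A. Now: state=A, head=0, tape[-1..2]=0110 (head:  ^)
Step 3: in state A at pos 0, read 1 -> (A,1)->write 0,move L,goto B. Now: state=B, head=-1, tape[-2..2]=00010 (head:  ^)

Answer: -1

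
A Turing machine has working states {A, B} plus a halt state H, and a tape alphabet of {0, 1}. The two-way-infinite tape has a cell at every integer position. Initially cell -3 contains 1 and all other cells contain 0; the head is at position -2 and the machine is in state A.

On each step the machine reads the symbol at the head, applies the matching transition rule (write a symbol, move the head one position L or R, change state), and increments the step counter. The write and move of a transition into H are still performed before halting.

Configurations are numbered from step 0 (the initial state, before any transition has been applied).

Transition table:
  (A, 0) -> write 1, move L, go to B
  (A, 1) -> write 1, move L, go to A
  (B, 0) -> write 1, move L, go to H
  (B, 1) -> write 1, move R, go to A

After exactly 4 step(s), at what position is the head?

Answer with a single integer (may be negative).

Answer: -4

Derivation:
Step 1: in state A at pos -2, read 0 -> (A,0)->write 1,move L,goto B. Now: state=B, head=-3, tape[-4..-1]=0110 (head:  ^)
Step 2: in state B at pos -3, read 1 -> (B,1)->write 1,move R,goto A. Now: state=A, head=-2, tape[-4..-1]=0110 (head:   ^)
Step 3: in state A at pos -2, read 1 -> (A,1)->write 1,move L,goto A. Now: state=A, head=-3, tape[-4..-1]=0110 (head:  ^)
Step 4: in state A at pos -3, read 1 -> (A,1)->write 1,move L,goto A. Now: state=A, head=-4, tape[-5..-1]=00110 (head:  ^)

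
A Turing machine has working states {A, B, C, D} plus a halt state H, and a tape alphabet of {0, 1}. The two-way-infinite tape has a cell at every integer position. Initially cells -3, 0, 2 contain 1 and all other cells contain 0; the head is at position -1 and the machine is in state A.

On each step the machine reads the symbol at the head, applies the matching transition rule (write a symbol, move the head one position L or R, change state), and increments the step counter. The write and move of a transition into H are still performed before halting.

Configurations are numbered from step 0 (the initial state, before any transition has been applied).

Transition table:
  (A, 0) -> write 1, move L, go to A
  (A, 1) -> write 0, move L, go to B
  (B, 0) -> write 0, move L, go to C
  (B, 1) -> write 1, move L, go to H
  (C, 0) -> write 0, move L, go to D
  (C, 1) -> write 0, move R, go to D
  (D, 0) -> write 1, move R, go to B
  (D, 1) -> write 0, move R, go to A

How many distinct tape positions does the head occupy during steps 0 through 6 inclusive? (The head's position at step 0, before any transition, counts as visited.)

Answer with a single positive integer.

Answer: 6

Derivation:
Step 1: in state A at pos -1, read 0 -> (A,0)->write 1,move L,goto A. Now: state=A, head=-2, tape[-4..3]=01011010 (head:   ^)
Step 2: in state A at pos -2, read 0 -> (A,0)->write 1,move L,goto A. Now: state=A, head=-3, tape[-4..3]=01111010 (head:  ^)
Step 3: in state A at pos -3, read 1 -> (A,1)->write 0,move L,goto B. Now: state=B, head=-4, tape[-5..3]=000111010 (head:  ^)
Step 4: in state B at pos -4, read 0 -> (B,0)->write 0,move L,goto C. Now: state=C, head=-5, tape[-6..3]=0000111010 (head:  ^)
Step 5: in state C at pos -5, read 0 -> (C,0)->write 0,move L,goto D. Now: state=D, head=-6, tape[-7..3]=00000111010 (head:  ^)
Step 6: in state D at pos -6, read 0 -> (D,0)->write 1,move R,goto B. Now: state=B, head=-5, tape[-7..3]=01000111010 (head:   ^)
Head positions at steps 0..6: starting at -1, distinct positions visited = {-6, -5, -4, -3, -2, -1} -> 6 position(s)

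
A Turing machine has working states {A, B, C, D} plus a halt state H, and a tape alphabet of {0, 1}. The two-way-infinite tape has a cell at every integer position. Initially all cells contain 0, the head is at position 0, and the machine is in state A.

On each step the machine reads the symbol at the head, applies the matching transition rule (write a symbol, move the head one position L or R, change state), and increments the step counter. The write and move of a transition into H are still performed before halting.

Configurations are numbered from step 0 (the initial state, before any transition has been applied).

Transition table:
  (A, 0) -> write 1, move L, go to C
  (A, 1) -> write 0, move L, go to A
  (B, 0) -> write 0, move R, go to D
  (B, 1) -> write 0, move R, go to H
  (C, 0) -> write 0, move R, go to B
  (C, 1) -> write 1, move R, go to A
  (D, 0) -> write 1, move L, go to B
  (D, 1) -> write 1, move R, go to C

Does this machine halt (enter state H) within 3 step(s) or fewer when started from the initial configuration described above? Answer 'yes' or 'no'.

Answer: yes

Derivation:
Step 1: in state A at pos 0, read 0 -> (A,0)->write 1,move L,goto C. Now: state=C, head=-1, tape[-2..1]=0010 (head:  ^)
Step 2: in state C at pos -1, read 0 -> (C,0)->write 0,move R,goto B. Now: state=B, head=0, tape[-2..1]=0010 (head:   ^)
Step 3: in state B at pos 0, read 1 -> (B,1)->write 0,move R,goto H. Now: state=H, head=1, tape[-2..2]=00000 (head:    ^)
State H reached at step 3; 3 <= 3 -> yes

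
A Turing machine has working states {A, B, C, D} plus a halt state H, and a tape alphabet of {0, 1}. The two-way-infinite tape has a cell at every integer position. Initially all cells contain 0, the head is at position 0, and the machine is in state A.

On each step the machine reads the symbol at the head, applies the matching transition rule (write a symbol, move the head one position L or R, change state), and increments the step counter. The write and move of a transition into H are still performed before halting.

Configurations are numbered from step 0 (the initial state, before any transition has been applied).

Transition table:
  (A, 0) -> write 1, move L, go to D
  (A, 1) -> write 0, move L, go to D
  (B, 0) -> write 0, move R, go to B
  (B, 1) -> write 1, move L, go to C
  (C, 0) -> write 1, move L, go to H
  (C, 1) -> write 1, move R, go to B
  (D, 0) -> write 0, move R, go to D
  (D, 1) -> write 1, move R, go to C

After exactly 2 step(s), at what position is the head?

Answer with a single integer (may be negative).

Answer: 0

Derivation:
Step 1: in state A at pos 0, read 0 -> (A,0)->write 1,move L,goto D. Now: state=D, head=-1, tape[-2..1]=0010 (head:  ^)
Step 2: in state D at pos -1, read 0 -> (D,0)->write 0,move R,goto D. Now: state=D, head=0, tape[-2..1]=0010 (head:   ^)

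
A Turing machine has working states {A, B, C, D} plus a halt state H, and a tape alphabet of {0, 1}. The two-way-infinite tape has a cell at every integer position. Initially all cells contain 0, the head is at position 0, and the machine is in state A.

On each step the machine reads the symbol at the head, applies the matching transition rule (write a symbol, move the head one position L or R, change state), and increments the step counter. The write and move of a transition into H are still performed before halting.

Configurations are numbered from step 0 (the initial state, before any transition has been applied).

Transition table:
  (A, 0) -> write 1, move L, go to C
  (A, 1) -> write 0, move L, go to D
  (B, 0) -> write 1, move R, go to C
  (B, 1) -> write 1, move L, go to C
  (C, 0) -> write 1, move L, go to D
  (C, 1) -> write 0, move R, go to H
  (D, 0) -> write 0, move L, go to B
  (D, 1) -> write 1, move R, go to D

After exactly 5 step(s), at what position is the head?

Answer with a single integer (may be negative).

Step 1: in state A at pos 0, read 0 -> (A,0)->write 1,move L,goto C. Now: state=C, head=-1, tape[-2..1]=0010 (head:  ^)
Step 2: in state C at pos -1, read 0 -> (C,0)->write 1,move L,goto D. Now: state=D, head=-2, tape[-3..1]=00110 (head:  ^)
Step 3: in state D at pos -2, read 0 -> (D,0)->write 0,move L,goto B. Now: state=B, head=-3, tape[-4..1]=000110 (head:  ^)
Step 4: in state B at pos -3, read 0 -> (B,0)->write 1,move R,goto C. Now: state=C, head=-2, tape[-4..1]=010110 (head:   ^)
Step 5: in state C at pos -2, read 0 -> (C,0)->write 1,move L,goto D. Now: state=D, head=-3, tape[-4..1]=011110 (head:  ^)

Answer: -3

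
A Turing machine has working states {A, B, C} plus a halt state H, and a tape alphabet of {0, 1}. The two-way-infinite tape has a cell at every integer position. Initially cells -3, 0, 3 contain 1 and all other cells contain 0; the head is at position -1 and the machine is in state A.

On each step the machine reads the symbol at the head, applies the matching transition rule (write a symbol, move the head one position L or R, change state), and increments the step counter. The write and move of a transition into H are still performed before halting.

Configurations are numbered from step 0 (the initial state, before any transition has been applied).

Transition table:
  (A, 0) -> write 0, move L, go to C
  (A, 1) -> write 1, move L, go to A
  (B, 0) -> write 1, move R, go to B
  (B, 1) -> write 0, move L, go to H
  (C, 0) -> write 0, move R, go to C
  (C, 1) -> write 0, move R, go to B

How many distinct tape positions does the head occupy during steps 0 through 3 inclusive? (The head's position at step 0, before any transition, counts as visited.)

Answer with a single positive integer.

Answer: 3

Derivation:
Step 1: in state A at pos -1, read 0 -> (A,0)->write 0,move L,goto C. Now: state=C, head=-2, tape[-4..4]=010010010 (head:   ^)
Step 2: in state C at pos -2, read 0 -> (C,0)->write 0,move R,goto C. Now: state=C, head=-1, tape[-4..4]=010010010 (head:    ^)
Step 3: in state C at pos -1, read 0 -> (C,0)->write 0,move R,goto C. Now: state=C, head=0, tape[-4..4]=010010010 (head:     ^)
Head positions at steps 0..3: starting at -1, distinct positions visited = {-2, -1, 0} -> 3 position(s)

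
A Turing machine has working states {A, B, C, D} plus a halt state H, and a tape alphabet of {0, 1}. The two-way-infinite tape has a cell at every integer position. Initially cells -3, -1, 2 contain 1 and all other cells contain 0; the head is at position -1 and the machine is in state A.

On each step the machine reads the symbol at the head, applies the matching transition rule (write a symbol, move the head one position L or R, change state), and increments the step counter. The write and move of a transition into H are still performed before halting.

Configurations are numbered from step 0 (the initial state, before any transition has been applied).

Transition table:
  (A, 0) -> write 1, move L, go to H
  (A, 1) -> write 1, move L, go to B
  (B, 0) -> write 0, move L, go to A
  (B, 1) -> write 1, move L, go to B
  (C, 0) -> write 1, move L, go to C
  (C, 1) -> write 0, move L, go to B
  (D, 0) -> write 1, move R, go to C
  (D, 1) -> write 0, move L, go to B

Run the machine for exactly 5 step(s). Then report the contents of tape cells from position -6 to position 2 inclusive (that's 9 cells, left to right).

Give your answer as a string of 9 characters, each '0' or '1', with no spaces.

Step 1: in state A at pos -1, read 1 -> (A,1)->write 1,move L,goto B. Now: state=B, head=-2, tape[-4..3]=01010010 (head:   ^)
Step 2: in state B at pos -2, read 0 -> (B,0)->write 0,move L,goto A. Now: state=A, head=-3, tape[-4..3]=01010010 (head:  ^)
Step 3: in state A at pos -3, read 1 -> (A,1)->write 1,move L,goto B. Now: state=B, head=-4, tape[-5..3]=001010010 (head:  ^)
Step 4: in state B at pos -4, read 0 -> (B,0)->write 0,move L,goto A. Now: state=A, head=-5, tape[-6..3]=0001010010 (head:  ^)
Step 5: in state A at pos -5, read 0 -> (A,0)->write 1,move L,goto H. Now: state=H, head=-6, tape[-7..3]=00101010010 (head:  ^)

Answer: 010101001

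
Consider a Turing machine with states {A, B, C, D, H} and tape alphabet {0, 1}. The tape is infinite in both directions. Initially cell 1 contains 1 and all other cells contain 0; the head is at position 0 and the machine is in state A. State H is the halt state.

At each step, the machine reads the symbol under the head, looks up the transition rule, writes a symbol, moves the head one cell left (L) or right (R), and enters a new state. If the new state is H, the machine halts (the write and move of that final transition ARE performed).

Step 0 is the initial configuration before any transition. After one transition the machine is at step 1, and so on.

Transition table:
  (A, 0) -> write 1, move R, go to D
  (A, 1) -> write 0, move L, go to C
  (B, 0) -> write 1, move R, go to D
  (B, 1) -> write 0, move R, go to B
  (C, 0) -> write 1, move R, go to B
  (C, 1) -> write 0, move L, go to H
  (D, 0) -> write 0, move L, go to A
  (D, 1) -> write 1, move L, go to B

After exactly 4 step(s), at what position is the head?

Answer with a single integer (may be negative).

Answer: 2

Derivation:
Step 1: in state A at pos 0, read 0 -> (A,0)->write 1,move R,goto D. Now: state=D, head=1, tape[-1..2]=0110 (head:   ^)
Step 2: in state D at pos 1, read 1 -> (D,1)->write 1,move L,goto B. Now: state=B, head=0, tape[-1..2]=0110 (head:  ^)
Step 3: in state B at pos 0, read 1 -> (B,1)->write 0,move R,goto B. Now: state=B, head=1, tape[-1..2]=0010 (head:   ^)
Step 4: in state B at pos 1, read 1 -> (B,1)->write 0,move R,goto B. Now: state=B, head=2, tape[-1..3]=00000 (head:    ^)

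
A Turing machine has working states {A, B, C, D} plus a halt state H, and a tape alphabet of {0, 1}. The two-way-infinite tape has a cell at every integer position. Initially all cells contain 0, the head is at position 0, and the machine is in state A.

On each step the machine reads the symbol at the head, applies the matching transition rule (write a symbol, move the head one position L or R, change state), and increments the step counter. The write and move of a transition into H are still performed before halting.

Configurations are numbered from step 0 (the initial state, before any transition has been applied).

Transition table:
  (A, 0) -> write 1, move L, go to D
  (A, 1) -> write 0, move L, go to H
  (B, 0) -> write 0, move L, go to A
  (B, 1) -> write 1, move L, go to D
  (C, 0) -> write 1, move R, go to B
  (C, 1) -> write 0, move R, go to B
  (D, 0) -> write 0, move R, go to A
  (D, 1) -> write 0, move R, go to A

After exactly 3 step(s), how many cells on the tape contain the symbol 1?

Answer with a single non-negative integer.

Step 1: in state A at pos 0, read 0 -> (A,0)->write 1,move L,goto D. Now: state=D, head=-1, tape[-2..1]=0010 (head:  ^)
Step 2: in state D at pos -1, read 0 -> (D,0)->write 0,move R,goto A. Now: state=A, head=0, tape[-2..1]=0010 (head:   ^)
Step 3: in state A at pos 0, read 1 -> (A,1)->write 0,move L,goto H. Now: state=H, head=-1, tape[-2..1]=0000 (head:  ^)
No cell contains 1 after step 3 -> 0 cell(s)

Answer: 0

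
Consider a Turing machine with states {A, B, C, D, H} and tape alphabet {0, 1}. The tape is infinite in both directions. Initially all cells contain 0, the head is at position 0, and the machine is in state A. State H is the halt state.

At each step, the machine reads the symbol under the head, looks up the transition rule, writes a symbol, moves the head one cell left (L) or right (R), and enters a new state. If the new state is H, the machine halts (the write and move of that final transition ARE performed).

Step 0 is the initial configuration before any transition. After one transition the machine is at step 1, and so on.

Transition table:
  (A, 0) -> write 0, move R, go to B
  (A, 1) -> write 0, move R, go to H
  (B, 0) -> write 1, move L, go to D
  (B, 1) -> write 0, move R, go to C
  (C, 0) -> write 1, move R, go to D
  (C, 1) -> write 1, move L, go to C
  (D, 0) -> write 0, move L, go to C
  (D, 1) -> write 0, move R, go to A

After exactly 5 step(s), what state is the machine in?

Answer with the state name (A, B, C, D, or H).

Step 1: in state A at pos 0, read 0 -> (A,0)->write 0,move R,goto B. Now: state=B, head=1, tape[-1..2]=0000 (head:   ^)
Step 2: in state B at pos 1, read 0 -> (B,0)->write 1,move L,goto D. Now: state=D, head=0, tape[-1..2]=0010 (head:  ^)
Step 3: in state D at pos 0, read 0 -> (D,0)->write 0,move L,goto C. Now: state=C, head=-1, tape[-2..2]=00010 (head:  ^)
Step 4: in state C at pos -1, read 0 -> (C,0)->write 1,move R,goto D. Now: state=D, head=0, tape[-2..2]=01010 (head:   ^)
Step 5: in state D at pos 0, read 0 -> (D,0)->write 0,move L,goto C. Now: state=C, head=-1, tape[-2..2]=01010 (head:  ^)

Answer: C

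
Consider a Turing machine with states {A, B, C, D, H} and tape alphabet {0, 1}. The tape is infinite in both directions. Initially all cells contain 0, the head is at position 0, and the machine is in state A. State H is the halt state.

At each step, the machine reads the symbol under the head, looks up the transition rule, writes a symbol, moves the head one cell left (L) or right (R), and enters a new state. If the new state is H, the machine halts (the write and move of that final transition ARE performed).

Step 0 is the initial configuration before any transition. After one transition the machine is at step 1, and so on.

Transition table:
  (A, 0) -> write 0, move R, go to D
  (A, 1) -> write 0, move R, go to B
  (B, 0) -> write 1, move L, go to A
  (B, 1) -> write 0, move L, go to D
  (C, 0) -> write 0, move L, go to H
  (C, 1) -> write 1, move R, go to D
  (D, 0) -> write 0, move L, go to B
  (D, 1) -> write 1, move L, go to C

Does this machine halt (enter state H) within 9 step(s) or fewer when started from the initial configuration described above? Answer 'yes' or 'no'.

Answer: yes

Derivation:
Step 1: in state A at pos 0, read 0 -> (A,0)->write 0,move R,goto D. Now: state=D, head=1, tape[-1..2]=0000 (head:   ^)
Step 2: in state D at pos 1, read 0 -> (D,0)->write 0,move L,goto B. Now: state=B, head=0, tape[-1..2]=0000 (head:  ^)
Step 3: in state B at pos 0, read 0 -> (B,0)->write 1,move L,goto A. Now: state=A, head=-1, tape[-2..2]=00100 (head:  ^)
Step 4: in state A at pos -1, read 0 -> (A,0)->write 0,move R,goto D. Now: state=D, head=0, tape[-2..2]=00100 (head:   ^)
Step 5: in state D at pos 0, read 1 -> (D,1)->write 1,move L,goto C. Now: state=C, head=-1, tape[-2..2]=00100 (head:  ^)
Step 6: in state C at pos -1, read 0 -> (C,0)->write 0,move L,goto H. Now: state=H, head=-2, tape[-3..2]=000100 (head:  ^)
State H reached at step 6; 6 <= 9 -> yes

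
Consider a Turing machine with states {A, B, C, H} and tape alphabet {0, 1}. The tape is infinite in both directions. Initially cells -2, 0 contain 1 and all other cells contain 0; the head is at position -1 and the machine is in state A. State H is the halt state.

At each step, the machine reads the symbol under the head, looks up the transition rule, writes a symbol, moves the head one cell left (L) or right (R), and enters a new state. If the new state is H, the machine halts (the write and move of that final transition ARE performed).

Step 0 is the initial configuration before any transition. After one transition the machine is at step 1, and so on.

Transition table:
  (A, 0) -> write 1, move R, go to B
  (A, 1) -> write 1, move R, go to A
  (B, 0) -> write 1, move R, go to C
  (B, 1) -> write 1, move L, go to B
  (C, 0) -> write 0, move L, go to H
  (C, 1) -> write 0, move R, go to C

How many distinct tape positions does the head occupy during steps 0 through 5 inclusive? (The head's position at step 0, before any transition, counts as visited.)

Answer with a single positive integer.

Answer: 4

Derivation:
Step 1: in state A at pos -1, read 0 -> (A,0)->write 1,move R,goto B. Now: state=B, head=0, tape[-3..1]=01110 (head:    ^)
Step 2: in state B at pos 0, read 1 -> (B,1)->write 1,move L,goto B. Now: state=B, head=-1, tape[-3..1]=01110 (head:   ^)
Step 3: in state B at pos -1, read 1 -> (B,1)->write 1,move L,goto B. Now: state=B, head=-2, tape[-3..1]=01110 (head:  ^)
Step 4: in state B at pos -2, read 1 -> (B,1)->write 1,move L,goto B. Now: state=B, head=-3, tape[-4..1]=001110 (head:  ^)
Step 5: in state B at pos -3, read 0 -> (B,0)->write 1,move R,goto C. Now: state=C, head=-2, tape[-4..1]=011110 (head:   ^)
Head positions at steps 0..5: starting at -1, distinct positions visited = {-3, -2, -1, 0} -> 4 position(s)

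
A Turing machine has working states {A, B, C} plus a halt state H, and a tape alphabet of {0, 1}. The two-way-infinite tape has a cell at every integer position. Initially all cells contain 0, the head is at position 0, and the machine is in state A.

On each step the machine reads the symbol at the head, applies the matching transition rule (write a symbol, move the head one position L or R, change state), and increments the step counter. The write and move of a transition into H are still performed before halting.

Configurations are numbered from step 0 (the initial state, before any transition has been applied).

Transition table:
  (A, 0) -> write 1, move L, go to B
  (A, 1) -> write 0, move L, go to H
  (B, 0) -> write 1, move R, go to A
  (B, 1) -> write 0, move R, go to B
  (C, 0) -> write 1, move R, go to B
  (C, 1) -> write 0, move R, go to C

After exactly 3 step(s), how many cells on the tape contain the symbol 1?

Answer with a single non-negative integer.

Step 1: in state A at pos 0, read 0 -> (A,0)->write 1,move L,goto B. Now: state=B, head=-1, tape[-2..1]=0010 (head:  ^)
Step 2: in state B at pos -1, read 0 -> (B,0)->write 1,move R,goto A. Now: state=A, head=0, tape[-2..1]=0110 (head:   ^)
Step 3: in state A at pos 0, read 1 -> (A,1)->write 0,move L,goto H. Now: state=H, head=-1, tape[-2..1]=0100 (head:  ^)
Cells containing 1 after step 3: {-1} -> 1 cell(s)

Answer: 1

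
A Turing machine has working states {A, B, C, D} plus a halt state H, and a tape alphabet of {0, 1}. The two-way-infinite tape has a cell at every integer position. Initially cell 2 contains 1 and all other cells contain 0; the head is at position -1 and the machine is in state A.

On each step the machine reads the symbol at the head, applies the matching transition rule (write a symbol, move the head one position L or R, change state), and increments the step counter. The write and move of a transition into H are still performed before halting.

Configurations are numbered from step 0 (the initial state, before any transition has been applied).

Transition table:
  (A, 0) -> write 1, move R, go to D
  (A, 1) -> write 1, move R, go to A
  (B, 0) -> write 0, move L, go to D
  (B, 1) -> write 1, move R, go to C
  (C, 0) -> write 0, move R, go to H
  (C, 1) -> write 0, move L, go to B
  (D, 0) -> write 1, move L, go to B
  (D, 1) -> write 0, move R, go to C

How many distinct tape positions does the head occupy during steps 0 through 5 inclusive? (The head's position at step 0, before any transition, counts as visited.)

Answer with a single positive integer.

Answer: 2

Derivation:
Step 1: in state A at pos -1, read 0 -> (A,0)->write 1,move R,goto D. Now: state=D, head=0, tape[-2..3]=010010 (head:   ^)
Step 2: in state D at pos 0, read 0 -> (D,0)->write 1,move L,goto B. Now: state=B, head=-1, tape[-2..3]=011010 (head:  ^)
Step 3: in state B at pos -1, read 1 -> (B,1)->write 1,move R,goto C. Now: state=C, head=0, tape[-2..3]=011010 (head:   ^)
Step 4: in state C at pos 0, read 1 -> (C,1)->write 0,move L,goto B. Now: state=B, head=-1, tape[-2..3]=010010 (head:  ^)
Step 5: in state B at pos -1, read 1 -> (B,1)->write 1,move R,goto C. Now: state=C, head=0, tape[-2..3]=010010 (head:   ^)
Head positions at steps 0..5: starting at -1, distinct positions visited = {-1, 0} -> 2 position(s)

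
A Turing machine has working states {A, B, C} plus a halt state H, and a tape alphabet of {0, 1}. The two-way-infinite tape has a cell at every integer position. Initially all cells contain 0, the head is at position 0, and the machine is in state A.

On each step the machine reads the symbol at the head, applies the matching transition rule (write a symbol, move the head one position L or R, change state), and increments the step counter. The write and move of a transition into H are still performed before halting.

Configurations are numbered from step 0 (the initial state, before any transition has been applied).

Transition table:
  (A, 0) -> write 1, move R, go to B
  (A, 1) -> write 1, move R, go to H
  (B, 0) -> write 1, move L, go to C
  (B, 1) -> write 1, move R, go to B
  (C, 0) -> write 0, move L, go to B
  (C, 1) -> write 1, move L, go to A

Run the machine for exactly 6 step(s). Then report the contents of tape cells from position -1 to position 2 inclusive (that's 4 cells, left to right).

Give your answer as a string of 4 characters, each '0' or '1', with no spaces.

Answer: 1110

Derivation:
Step 1: in state A at pos 0, read 0 -> (A,0)->write 1,move R,goto B. Now: state=B, head=1, tape[-1..2]=0100 (head:   ^)
Step 2: in state B at pos 1, read 0 -> (B,0)->write 1,move L,goto C. Now: state=C, head=0, tape[-1..2]=0110 (head:  ^)
Step 3: in state C at pos 0, read 1 -> (C,1)->write 1,move L,goto A. Now: state=A, head=-1, tape[-2..2]=00110 (head:  ^)
Step 4: in state A at pos -1, read 0 -> (A,0)->write 1,move R,goto B. Now: state=B, head=0, tape[-2..2]=01110 (head:   ^)
Step 5: in state B at pos 0, read 1 -> (B,1)->write 1,move R,goto B. Now: state=B, head=1, tape[-2..2]=01110 (head:    ^)
Step 6: in state B at pos 1, read 1 -> (B,1)->write 1,move R,goto B. Now: state=B, head=2, tape[-2..3]=011100 (head:     ^)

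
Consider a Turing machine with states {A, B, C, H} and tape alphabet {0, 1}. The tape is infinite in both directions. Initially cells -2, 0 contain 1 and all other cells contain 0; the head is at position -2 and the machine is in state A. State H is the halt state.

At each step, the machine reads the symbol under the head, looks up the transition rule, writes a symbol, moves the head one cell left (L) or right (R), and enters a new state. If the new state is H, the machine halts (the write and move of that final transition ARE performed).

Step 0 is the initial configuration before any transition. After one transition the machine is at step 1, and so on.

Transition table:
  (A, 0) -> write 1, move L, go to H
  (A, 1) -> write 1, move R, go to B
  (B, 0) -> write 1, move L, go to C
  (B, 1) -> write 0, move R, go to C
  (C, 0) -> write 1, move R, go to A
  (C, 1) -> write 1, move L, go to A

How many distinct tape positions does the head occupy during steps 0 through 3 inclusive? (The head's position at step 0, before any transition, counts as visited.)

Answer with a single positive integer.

Step 1: in state A at pos -2, read 1 -> (A,1)->write 1,move R,goto B. Now: state=B, head=-1, tape[-3..1]=01010 (head:   ^)
Step 2: in state B at pos -1, read 0 -> (B,0)->write 1,move L,goto C. Now: state=C, head=-2, tape[-3..1]=01110 (head:  ^)
Step 3: in state C at pos -2, read 1 -> (C,1)->write 1,move L,goto A. Now: state=A, head=-3, tape[-4..1]=001110 (head:  ^)
Head positions at steps 0..3: starting at -2, distinct positions visited = {-3, -2, -1} -> 3 position(s)

Answer: 3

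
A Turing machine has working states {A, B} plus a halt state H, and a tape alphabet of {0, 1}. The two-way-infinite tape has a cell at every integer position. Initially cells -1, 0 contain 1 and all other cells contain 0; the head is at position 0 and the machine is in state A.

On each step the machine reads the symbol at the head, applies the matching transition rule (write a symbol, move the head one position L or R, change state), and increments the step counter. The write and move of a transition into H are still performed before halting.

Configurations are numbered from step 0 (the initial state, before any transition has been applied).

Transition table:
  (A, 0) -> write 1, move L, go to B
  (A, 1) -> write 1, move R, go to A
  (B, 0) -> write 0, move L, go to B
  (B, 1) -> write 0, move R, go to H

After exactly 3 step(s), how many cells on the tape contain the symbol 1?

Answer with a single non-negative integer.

Step 1: in state A at pos 0, read 1 -> (A,1)->write 1,move R,goto A. Now: state=A, head=1, tape[-2..2]=01100 (head:    ^)
Step 2: in state A at pos 1, read 0 -> (A,0)->write 1,move L,goto B. Now: state=B, head=0, tape[-2..2]=01110 (head:   ^)
Step 3: in state B at pos 0, read 1 -> (B,1)->write 0,move R,goto H. Now: state=H, head=1, tape[-2..2]=01010 (head:    ^)
Cells containing 1 after step 3: {-1, 1} -> 2 cell(s)

Answer: 2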